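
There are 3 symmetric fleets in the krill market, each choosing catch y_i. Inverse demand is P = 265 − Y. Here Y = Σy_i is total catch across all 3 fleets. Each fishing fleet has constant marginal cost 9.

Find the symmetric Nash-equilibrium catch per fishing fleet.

64

A representative fishing fleet's profit is π_i = y_i(265 − Y) − 9y_i, with Y = y_i + Σ_{j≠i} y_j.
First-order condition: 256 − 2y_i − Σ_{j≠i} y_j = 0.
With identical fishing fleets, set every y_j = y: then 256 − 2y − 2y = 0, i.e. y = 256/4 = 64.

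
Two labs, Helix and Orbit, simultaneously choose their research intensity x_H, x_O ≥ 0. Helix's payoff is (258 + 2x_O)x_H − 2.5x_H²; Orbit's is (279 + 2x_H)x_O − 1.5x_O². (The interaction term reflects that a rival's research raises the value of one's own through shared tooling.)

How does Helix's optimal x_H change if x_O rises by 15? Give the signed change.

Expanding Helix's payoff: 258x_H + 2x_Ox_H − 2.5x_H².
∂π/∂x_H = 258 + 2x_O − 5x_H = 0, so x_H = 51.6 + 0.4x_O.
The reaction-function slope is 0.4, so a 15-unit rise in x_O moves x_H by 0.4 × 15 = 6. Helix's best response rises — the actions are strategic complements.

6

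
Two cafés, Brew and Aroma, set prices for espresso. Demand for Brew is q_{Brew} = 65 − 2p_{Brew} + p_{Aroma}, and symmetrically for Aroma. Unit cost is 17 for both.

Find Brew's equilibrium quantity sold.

32

Brew's profit: π = (p_{Brew} − 17)(65 − 2p_{Brew} + p_{Aroma}).
∂π/∂p_{Brew} = 99 − 4p_{Brew} + p_{Aroma} = 0 ⇒ p_{Brew} = 24.75 + 0.25p_{Aroma}.
By symmetry p_{Aroma} = p_{Brew}; substituting into the reaction function, 0.75p_{Brew} = 24.75 and p_{Brew} = 33.
q_{Brew} = 65 − 2·33 + 33 = 32.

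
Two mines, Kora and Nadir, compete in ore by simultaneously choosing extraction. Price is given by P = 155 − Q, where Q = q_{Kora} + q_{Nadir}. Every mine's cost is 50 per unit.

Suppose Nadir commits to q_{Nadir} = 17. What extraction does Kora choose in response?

Mine Kora's profit: π = q_{Kora}(155 − (q_{Kora} + q_{Nadir})) − 50q_{Kora}.
∂π/∂q_{Kora} = 105 − 2q_{Kora} − q_{Nadir} = 0, so q_{Kora} = 52.5 − 0.5q_{Nadir}.
At q_{Nadir} = 17: q_{Kora} = 52.5 − 0.5·17 = 44.

44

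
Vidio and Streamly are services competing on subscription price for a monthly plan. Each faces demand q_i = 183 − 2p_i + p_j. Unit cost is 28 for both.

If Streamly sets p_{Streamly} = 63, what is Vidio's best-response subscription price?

75.5

Vidio's profit: π = (p_{Vidio} − 28)(183 − 2p_{Vidio} + p_{Streamly}).
∂π/∂p_{Vidio} = 239 − 4p_{Vidio} + p_{Streamly} = 0 ⇒ p_{Vidio} = 59.75 + 0.25p_{Streamly}.
At p_{Streamly} = 63: p_{Vidio} = 59.75 + 0.25·63 = 75.5.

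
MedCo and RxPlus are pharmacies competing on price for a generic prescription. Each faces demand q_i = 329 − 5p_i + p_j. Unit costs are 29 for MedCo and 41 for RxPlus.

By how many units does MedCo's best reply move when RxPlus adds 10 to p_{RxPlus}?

MedCo's profit: π = (p_{MedCo} − 29)(329 − 5p_{MedCo} + p_{RxPlus}).
∂π/∂p_{MedCo} = 474 − 10p_{MedCo} + p_{RxPlus} = 0 ⇒ p_{MedCo} = 47.4 + 0.1p_{RxPlus}.
The reaction-function slope is 0.1, so a 10-unit rise in p_{RxPlus} moves p_{MedCo} by 0.1 × 10 = 1. MedCo's best response rises — the actions are strategic complements.

1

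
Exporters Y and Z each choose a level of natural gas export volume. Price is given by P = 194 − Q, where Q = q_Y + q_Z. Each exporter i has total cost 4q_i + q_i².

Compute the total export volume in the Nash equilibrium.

76

Exporter Y's profit: π = q_Y(194 − (q_Y + q_Z)) − 4q_Y − q_Y².
∂π/∂q_Y = 190 − 4q_Y − q_Z = 0, so q_Y = 47.5 − 0.25q_Z.
The game is symmetric, so in equilibrium q_Z = q_Y: the reaction function gives 1.25q_Y = 47.5, hence q_Y = 38.
Total export volume: 38 + 38 = 76.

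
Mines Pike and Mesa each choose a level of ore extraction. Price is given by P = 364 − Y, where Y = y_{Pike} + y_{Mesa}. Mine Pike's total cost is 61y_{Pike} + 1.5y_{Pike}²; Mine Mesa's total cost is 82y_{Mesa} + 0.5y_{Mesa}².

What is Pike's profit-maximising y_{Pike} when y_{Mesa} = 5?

59.6

Mine Pike's profit: π = y_{Pike}(364 − (y_{Pike} + y_{Mesa})) − 61y_{Pike} − 1.5y_{Pike}².
∂π/∂y_{Pike} = 303 − 5y_{Pike} − y_{Mesa} = 0, so y_{Pike} = 60.6 − 0.2y_{Mesa}.
At y_{Mesa} = 5: y_{Pike} = 60.6 − 0.2·5 = 59.6.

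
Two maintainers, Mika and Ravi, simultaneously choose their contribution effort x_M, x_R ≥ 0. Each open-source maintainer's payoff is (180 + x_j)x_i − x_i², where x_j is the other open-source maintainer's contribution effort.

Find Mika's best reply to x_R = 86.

133

Mika's payoff is (180 + x_R)x_M − x_M².
∂π/∂x_M = 180 + x_R − 2x_M = 0, so x_M = 90 + 0.5x_R.
At x_R = 86: x_M = 90 + 0.5·86 = 133.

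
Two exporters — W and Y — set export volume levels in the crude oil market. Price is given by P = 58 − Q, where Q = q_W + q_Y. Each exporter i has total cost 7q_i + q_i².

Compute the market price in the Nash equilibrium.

Exporter W's profit: π = q_W(58 − (q_W + q_Y)) − 7q_W − q_W².
∂π/∂q_W = 51 − 4q_W − q_Y = 0, so q_W = 12.75 − 0.25q_Y.
Setting q_W = q_Y in the reaction function: q_W = 12.75 − 0.25q_W, so q_W = 12.75 / 1.25 = 10.2.
Equilibrium price: P = 58 − 20.4 = 37.6.

37.6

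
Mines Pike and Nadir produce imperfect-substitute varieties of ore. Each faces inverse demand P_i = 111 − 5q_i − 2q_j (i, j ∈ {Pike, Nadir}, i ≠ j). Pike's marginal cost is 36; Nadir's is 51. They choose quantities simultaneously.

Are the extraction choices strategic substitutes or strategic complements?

strategic substitutes

Mine Pike's profit: π = q_{Pike}(111 − 5q_{Pike} − 2q_{Nadir}) − 36q_{Pike}.
∂π/∂q_{Pike} = 75 − 10q_{Pike} − 2q_{Nadir} = 0 ⇒ q_{Pike} = 7.5 − 0.2q_{Nadir}.
The best-response slope dq_{Pike}/dq_{Nadir} = −0.2 < 0: the reaction function is downward-sloping, so the choices are strategic substitutes.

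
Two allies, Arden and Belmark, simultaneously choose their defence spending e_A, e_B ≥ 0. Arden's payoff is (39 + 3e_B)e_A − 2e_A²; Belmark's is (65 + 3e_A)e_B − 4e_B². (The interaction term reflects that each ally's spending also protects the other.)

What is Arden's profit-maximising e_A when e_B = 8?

Expanding Arden's payoff: 39e_A + 3e_Be_A − 2e_A².
∂π/∂e_A = 39 + 3e_B − 4e_A = 0, so e_A = 9.75 + 0.75e_B.
At e_B = 8: e_A = 9.75 + 0.75·8 = 15.75.

15.75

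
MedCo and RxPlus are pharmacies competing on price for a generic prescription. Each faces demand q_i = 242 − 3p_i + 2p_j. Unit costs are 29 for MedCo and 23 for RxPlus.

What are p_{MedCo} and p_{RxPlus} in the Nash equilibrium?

MedCo's profit: π = (p_{MedCo} − 29)(242 − 3p_{MedCo} + 2p_{RxPlus}).
∂π/∂p_{MedCo} = 329 − 6p_{MedCo} + 2p_{RxPlus} = 0 ⇒ p_{MedCo} = 329/6 + (1/3)p_{RxPlus}.
Similarly p_{RxPlus} = 311/6 + (1/3)p_{MedCo}.
Solving the two reaction functions simultaneously: (1 − (1/3)(1/3))p_{MedCo} = 329/6 + (1/3)·(311/6), so (8/9)p_{MedCo} = 649/9 and p_{MedCo} = 81.125.
Then p_{RxPlus} = 311/6 + (1/3)·81.125 = 78.875.

81.125, 78.875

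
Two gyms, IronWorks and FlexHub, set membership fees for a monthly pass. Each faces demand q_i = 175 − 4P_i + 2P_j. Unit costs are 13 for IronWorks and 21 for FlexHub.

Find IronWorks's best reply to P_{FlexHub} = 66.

44.875

IronWorks's profit: π = (P_{IronWorks} − 13)(175 − 4P_{IronWorks} + 2P_{FlexHub}).
∂π/∂P_{IronWorks} = 227 − 8P_{IronWorks} + 2P_{FlexHub} = 0 ⇒ P_{IronWorks} = 28.375 + 0.25P_{FlexHub}.
At P_{FlexHub} = 66: P_{IronWorks} = 28.375 + 0.25·66 = 44.875.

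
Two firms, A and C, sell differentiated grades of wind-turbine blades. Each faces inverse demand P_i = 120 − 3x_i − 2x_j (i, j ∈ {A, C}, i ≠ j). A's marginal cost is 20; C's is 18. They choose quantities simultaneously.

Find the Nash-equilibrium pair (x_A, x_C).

Firm A's profit: π = x_A(120 − 3x_A − 2x_C) − 20x_A.
∂π/∂x_A = 100 − 6x_A − 2x_C = 0 ⇒ x_A = 50/3 − (1/3)x_C.
Similarly x_C = 17 − (1/3)x_A.
Solving the two reaction functions simultaneously: (1 − (−1/3)(−1/3))x_A = 50/3 − (1/3)·17, so (8/9)x_A = 11 and x_A = 12.375.
Then x_C = 17 − (1/3)·12.375 = 12.875.

12.375, 12.875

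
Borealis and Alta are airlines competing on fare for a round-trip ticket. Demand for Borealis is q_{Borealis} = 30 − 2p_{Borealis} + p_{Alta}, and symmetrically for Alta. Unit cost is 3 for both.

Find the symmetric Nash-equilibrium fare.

12

Borealis's profit: π = (p_{Borealis} − 3)(30 − 2p_{Borealis} + p_{Alta}).
∂π/∂p_{Borealis} = 36 − 4p_{Borealis} + p_{Alta} = 0 ⇒ p_{Borealis} = 9 + 0.25p_{Alta}.
The game is symmetric, so in equilibrium p_{Alta} = p_{Borealis}: the reaction function gives 0.75p_{Borealis} = 9, hence p_{Borealis} = 12.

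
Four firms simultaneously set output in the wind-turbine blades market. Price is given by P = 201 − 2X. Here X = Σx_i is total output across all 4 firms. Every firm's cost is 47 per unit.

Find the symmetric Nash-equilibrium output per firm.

15.4

A representative firm's profit is π_i = x_i(201 − 2X) − 47x_i, with X = x_i + Σ_{j≠i} x_j.
First-order condition: 154 − 4x_i − 2Σ_{j≠i} x_j = 0.
With identical firms, set every x_j = x: then 154 − 4x − 6x = 0, i.e. x = 154/10 = 15.4.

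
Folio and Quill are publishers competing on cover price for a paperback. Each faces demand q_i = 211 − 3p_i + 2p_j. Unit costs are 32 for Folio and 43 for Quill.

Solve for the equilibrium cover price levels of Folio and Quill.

78.8125, 82.9375

Folio's profit: π = (p_{Folio} − 32)(211 − 3p_{Folio} + 2p_{Quill}).
∂π/∂p_{Folio} = 307 − 6p_{Folio} + 2p_{Quill} = 0 ⇒ p_{Folio} = 307/6 + (1/3)p_{Quill}.
Similarly p_{Quill} = 170/3 + (1/3)p_{Folio}.
Plugging p_{Quill} into Folio's best response: p_{Folio} = 307/6 + (1/3)(170/3 + (1/3)p_{Folio}) ⇒ (8/9)p_{Folio} = 1261/18, so p_{Folio} = 78.8125.
Then p_{Quill} = 170/3 + (1/3)·78.8125 = 82.9375.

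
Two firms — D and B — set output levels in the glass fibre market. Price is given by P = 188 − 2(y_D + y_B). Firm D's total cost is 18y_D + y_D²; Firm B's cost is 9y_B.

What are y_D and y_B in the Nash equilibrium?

16.1, 36.7

Firm D's profit: π = y_D(188 − 2(y_D + y_B)) − 18y_D − y_D².
∂π/∂y_D = 170 − 6y_D − 2y_B = 0, so y_D = 85/3 − (1/3)y_B.
For B: ∂π/∂y_B = 179 − 4y_B − 2y_D = 0 ⇒ y_B = 44.75 − 0.5y_D.
Substituting the second reaction function into the first: y_D = 85/3 − (1/3)(44.75 − 0.5y_D), which gives (5/6)y_D = 161/12 ⇒ y_D = 16.1.
Then y_B = 44.75 − 0.5·16.1 = 36.7.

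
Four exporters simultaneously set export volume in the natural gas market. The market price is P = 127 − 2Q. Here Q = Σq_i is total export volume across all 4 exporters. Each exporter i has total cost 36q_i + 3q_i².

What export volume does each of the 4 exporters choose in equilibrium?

5.6875

A representative exporter's profit is π_i = q_i(127 − 2Q) − 36q_i − 3q_i², with Q = q_i + Σ_{j≠i} q_j.
First-order condition: 91 − 10q_i − 2Σ_{j≠i} q_j = 0.
In a symmetric equilibrium every exporter chooses the same q, so Σ_{j≠i} q_j = 3q. The condition becomes 91 − 16q = 0, giving q = 91/16 = 5.6875.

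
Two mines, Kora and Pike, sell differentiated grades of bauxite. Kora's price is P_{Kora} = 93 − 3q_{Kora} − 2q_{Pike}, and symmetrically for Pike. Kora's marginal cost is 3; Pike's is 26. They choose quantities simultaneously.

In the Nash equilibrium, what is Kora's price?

Mine Kora's profit: π = q_{Kora}(93 − 3q_{Kora} − 2q_{Pike}) − 3q_{Kora}.
∂π/∂q_{Kora} = 90 − 6q_{Kora} − 2q_{Pike} = 0 ⇒ q_{Kora} = 15 − (1/3)q_{Pike}.
Similarly q_{Pike} = 67/6 − (1/3)q_{Kora}.
Solving the two reaction functions simultaneously: (1 − (−1/3)(−1/3))q_{Kora} = 15 − (1/3)·(67/6), so (8/9)q_{Kora} = 203/18 and q_{Kora} = 12.6875.
Then q_{Pike} = 67/6 − (1/3)·12.6875 = 6.9375.
P_{Kora} = 93 − 3·12.6875 − 2·6.9375 = 41.0625.

41.0625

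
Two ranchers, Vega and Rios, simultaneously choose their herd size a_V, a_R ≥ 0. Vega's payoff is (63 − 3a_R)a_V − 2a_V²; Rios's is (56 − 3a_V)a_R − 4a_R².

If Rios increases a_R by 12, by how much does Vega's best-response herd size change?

-9

Expanding Vega's payoff: 63a_V − 3a_Ra_V − 2a_V².
∂π/∂a_V = 63 − 3a_R − 4a_V = 0, so a_V = 15.75 − 0.75a_R.
The reaction-function slope is −0.75, so a 12-unit rise in a_R moves a_V by −0.75 × 12 = −9. Vega's best response falls — the actions are strategic substitutes.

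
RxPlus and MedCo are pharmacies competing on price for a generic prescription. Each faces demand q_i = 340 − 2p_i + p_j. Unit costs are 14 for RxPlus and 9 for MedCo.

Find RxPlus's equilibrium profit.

23328

RxPlus's profit: π = (p_{RxPlus} − 14)(340 − 2p_{RxPlus} + p_{MedCo}).
∂π/∂p_{RxPlus} = 368 − 4p_{RxPlus} + p_{MedCo} = 0 ⇒ p_{RxPlus} = 92 + 0.25p_{MedCo}.
Similarly p_{MedCo} = 89.5 + 0.25p_{RxPlus}.
Substituting the second reaction function into the first: p_{RxPlus} = 92 + 0.25(89.5 + 0.25p_{RxPlus}), which gives 0.9375p_{RxPlus} = 114.375 ⇒ p_{RxPlus} = 122.
Then p_{MedCo} = 89.5 + 0.25·122 = 120.
q_{RxPlus} = 340 − 2·122 + 120 = 216.
Profit = (122 − 14)·216 = 23328.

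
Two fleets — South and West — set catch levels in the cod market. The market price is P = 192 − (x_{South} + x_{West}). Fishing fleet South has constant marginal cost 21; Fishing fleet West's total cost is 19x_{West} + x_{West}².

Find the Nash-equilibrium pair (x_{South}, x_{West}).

Fishing fleet South's profit: π = x_{South}(192 − (x_{South} + x_{West})) − 21x_{South}.
∂π/∂x_{South} = 171 − 2x_{South} − x_{West} = 0, so x_{South} = 85.5 − 0.5x_{West}.
For West: ∂π/∂x_{West} = 173 − 4x_{West} − x_{South} = 0 ⇒ x_{West} = 43.25 − 0.25x_{South}.
Solving the two reaction functions simultaneously: (1 − (−0.5)(−0.25))x_{South} = 85.5 − 0.5·43.25, so 0.875x_{South} = 63.875 and x_{South} = 73.
Then x_{West} = 43.25 − 0.25·73 = 25.

73, 25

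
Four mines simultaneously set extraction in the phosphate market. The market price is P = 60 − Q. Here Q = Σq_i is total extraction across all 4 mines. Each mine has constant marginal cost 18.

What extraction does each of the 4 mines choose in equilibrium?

8.4

A representative mine's profit is π_i = q_i(60 − Q) − 18q_i, with Q = q_i + Σ_{j≠i} q_j.
First-order condition: 42 − 2q_i − Σ_{j≠i} q_j = 0.
Imposing symmetry (q_j = q for all j) turns Σ_{j≠i} q_j into 3q, so 42 = 5q and q = 8.4.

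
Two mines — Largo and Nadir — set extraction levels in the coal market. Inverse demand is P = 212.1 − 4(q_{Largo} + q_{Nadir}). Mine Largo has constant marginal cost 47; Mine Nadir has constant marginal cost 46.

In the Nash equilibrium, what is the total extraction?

27.6

Mine Largo's profit: π = q_{Largo}(212.1 − 4(q_{Largo} + q_{Nadir})) − 47q_{Largo}.
∂π/∂q_{Largo} = 165.1 − 8q_{Largo} − 4q_{Nadir} = 0, so q_{Largo} = 20.6375 − 0.5q_{Nadir}.
By the same steps for Nadir: q_{Nadir} = 20.7625 − 0.5q_{Largo}.
Solving the two reaction functions simultaneously: (1 − (−0.5)(−0.5))q_{Largo} = 20.6375 − 0.5·20.7625, so 0.75q_{Largo} = 1641/160 and q_{Largo} = 13.675.
Then q_{Nadir} = 20.7625 − 0.5·13.675 = 13.925.
Total extraction: 13.675 + 13.925 = 27.6.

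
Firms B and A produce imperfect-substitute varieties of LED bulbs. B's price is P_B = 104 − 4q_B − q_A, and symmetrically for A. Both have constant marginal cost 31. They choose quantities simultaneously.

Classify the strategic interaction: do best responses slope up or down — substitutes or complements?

Firm B's profit: π = q_B(104 − 4q_B − q_A) − 31q_B.
∂π/∂q_B = 73 − 8q_B − q_A = 0 ⇒ q_B = 9.125 − 0.125q_A.
The best-response slope dq_B/dq_A = −0.125 < 0: the reaction function is downward-sloping, so the choices are strategic substitutes.

strategic substitutes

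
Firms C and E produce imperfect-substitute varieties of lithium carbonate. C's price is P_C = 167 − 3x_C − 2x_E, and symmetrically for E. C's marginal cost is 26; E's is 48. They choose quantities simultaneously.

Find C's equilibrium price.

Firm C's profit: π = x_C(167 − 3x_C − 2x_E) − 26x_C.
∂π/∂x_C = 141 − 6x_C − 2x_E = 0 ⇒ x_C = 23.5 − (1/3)x_E.
Similarly x_E = 119/6 − (1/3)x_C.
Plugging x_E into C's best response: x_C = 23.5 − (1/3)(119/6 − (1/3)x_C) ⇒ (8/9)x_C = 152/9, so x_C = 19.
Then x_E = 119/6 − (1/3)·19 = 13.5.
P_C = 167 − 3·19 − 2·13.5 = 83.

83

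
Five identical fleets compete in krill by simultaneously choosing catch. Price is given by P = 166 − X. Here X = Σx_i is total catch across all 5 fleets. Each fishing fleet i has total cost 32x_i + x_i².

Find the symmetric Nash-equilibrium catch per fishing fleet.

A representative fishing fleet's profit is π_i = x_i(166 − X) − 32x_i − x_i², with X = x_i + Σ_{j≠i} x_j.
First-order condition: 134 − 4x_i − Σ_{j≠i} x_j = 0.
In a symmetric equilibrium every fishing fleet chooses the same x, so Σ_{j≠i} x_j = 4x. The condition becomes 134 − 8x = 0, giving x = 134/8 = 16.75.

16.75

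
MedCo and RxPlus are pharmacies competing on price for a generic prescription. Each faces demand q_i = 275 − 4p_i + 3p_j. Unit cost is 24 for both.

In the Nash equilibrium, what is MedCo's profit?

MedCo's profit: π = (p_{MedCo} − 24)(275 − 4p_{MedCo} + 3p_{RxPlus}).
∂π/∂p_{MedCo} = 371 − 8p_{MedCo} + 3p_{RxPlus} = 0 ⇒ p_{MedCo} = 46.375 + 0.375p_{RxPlus}.
Setting p_{MedCo} = p_{RxPlus} in the reaction function: p_{MedCo} = 46.375 + 0.375p_{MedCo}, so p_{MedCo} = 46.375 / 0.625 = 74.2.
q_{MedCo} = 275 − 4·74.2 + 3·74.2 = 200.8.
Profit = (74.2 − 24)·200.8 = 10080.16.

10080.16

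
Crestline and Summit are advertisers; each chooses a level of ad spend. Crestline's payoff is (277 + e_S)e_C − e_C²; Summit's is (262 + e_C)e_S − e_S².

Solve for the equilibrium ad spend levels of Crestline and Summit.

Expanding Crestline's payoff: 277e_C + e_Se_C − e_C².
∂π/∂e_C = 277 + e_S − 2e_C = 0, so e_C = 138.5 + 0.5e_S.
Likewise for Summit: e_S = 131 + 0.5e_C.
Substituting the second reaction function into the first: e_C = 138.5 + 0.5(131 + 0.5e_C), which gives 0.75e_C = 204 ⇒ e_C = 272.
Then e_S = 131 + 0.5·272 = 267.

272, 267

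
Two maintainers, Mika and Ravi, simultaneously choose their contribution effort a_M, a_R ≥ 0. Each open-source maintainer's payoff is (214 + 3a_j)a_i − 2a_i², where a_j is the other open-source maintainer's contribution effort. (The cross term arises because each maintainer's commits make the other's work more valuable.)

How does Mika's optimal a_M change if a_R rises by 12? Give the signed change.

Mika's payoff is (214 + 3a_R)a_M − 2a_M².
∂π/∂a_M = 214 + 3a_R − 4a_M = 0, so a_M = 53.5 + 0.75a_R.
The reaction-function slope is 0.75, so a 12-unit rise in a_R moves a_M by 0.75 × 12 = 9. Mika's best response rises — the actions are strategic complements.

9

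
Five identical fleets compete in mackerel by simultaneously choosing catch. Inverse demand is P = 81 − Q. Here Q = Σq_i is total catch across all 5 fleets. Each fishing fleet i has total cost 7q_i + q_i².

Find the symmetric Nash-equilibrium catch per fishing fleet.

A representative fishing fleet's profit is π_i = q_i(81 − Q) − 7q_i − q_i², with Q = q_i + Σ_{j≠i} q_j.
First-order condition: 74 − 4q_i − Σ_{j≠i} q_j = 0.
With identical fishing fleets, set every q_j = q: then 74 − 4q − 4q = 0, i.e. q = 74/8 = 9.25.

9.25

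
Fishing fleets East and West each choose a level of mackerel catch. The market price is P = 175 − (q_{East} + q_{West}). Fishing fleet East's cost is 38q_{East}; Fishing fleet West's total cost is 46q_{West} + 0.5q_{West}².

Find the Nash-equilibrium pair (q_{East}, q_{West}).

56.4, 24.2

Fishing fleet East's profit: π = q_{East}(175 − (q_{East} + q_{West})) − 38q_{East}.
∂π/∂q_{East} = 137 − 2q_{East} − q_{West} = 0, so q_{East} = 68.5 − 0.5q_{West}.
For West: ∂π/∂q_{West} = 129 − 3q_{West} − q_{East} = 0 ⇒ q_{West} = 43 − (1/3)q_{East}.
Solving the two reaction functions simultaneously: (1 − (−0.5)(−1/3))q_{East} = 68.5 − 0.5·43, so (5/6)q_{East} = 47 and q_{East} = 56.4.
Then q_{West} = 43 − (1/3)·56.4 = 24.2.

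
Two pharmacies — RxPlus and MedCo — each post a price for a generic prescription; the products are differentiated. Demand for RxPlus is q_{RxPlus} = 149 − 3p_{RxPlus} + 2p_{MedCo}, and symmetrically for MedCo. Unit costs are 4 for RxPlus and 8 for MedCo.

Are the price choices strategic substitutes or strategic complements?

RxPlus's profit: π = (p_{RxPlus} − 4)(149 − 3p_{RxPlus} + 2p_{MedCo}).
∂π/∂p_{RxPlus} = 161 − 6p_{RxPlus} + 2p_{MedCo} = 0 ⇒ p_{RxPlus} = 161/6 + (1/3)p_{MedCo}.
The best-response slope dp_{RxPlus}/dp_{MedCo} = 1/3 > 0: the reaction function is upward-sloping, so the choices are strategic complements.

strategic complements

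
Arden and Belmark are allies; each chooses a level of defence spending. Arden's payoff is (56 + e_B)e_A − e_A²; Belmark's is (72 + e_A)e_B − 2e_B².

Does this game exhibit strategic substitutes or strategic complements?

Expanding Arden's payoff: 56e_A + e_Be_A − e_A².
∂π/∂e_A = 56 + e_B − 2e_A = 0, so e_A = 28 + 0.5e_B.
The best-response slope de_A/de_B = 0.5 > 0: the reaction function is upward-sloping, so the choices are strategic complements.

strategic complements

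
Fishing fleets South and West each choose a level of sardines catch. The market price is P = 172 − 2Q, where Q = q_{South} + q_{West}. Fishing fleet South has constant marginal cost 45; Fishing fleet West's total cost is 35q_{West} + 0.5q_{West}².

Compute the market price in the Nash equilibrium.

90.125

Fishing fleet South's profit: π = q_{South}(172 − 2(q_{South} + q_{West})) − 45q_{South}.
∂π/∂q_{South} = 127 − 4q_{South} − 2q_{West} = 0, so q_{South} = 31.75 − 0.5q_{West}.
For West: ∂π/∂q_{West} = 137 − 5q_{West} − 2q_{South} = 0 ⇒ q_{West} = 27.4 − 0.4q_{South}.
Plugging q_{West} into South's best response: q_{South} = 31.75 − 0.5(27.4 − 0.4q_{South}) ⇒ 0.8q_{South} = 18.05, so q_{South} = 22.5625.
Then q_{West} = 27.4 − 0.4·22.5625 = 18.375.
Equilibrium price: P = 172 − 2·40.9375 = 90.125.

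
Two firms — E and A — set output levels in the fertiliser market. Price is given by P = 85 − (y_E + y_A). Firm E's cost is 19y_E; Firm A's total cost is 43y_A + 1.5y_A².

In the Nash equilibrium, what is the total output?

34

Firm E's profit: π = y_E(85 − (y_E + y_A)) − 19y_E.
∂π/∂y_E = 66 − 2y_E − y_A = 0, so y_E = 33 − 0.5y_A.
For A: ∂π/∂y_A = 42 − 5y_A − y_E = 0 ⇒ y_A = 8.4 − 0.2y_E.
Plugging y_A into E's best response: y_E = 33 − 0.5(8.4 − 0.2y_E) ⇒ 0.9y_E = 28.8, so y_E = 32.
Then y_A = 8.4 − 0.2·32 = 2.
Total output: 32 + 2 = 34.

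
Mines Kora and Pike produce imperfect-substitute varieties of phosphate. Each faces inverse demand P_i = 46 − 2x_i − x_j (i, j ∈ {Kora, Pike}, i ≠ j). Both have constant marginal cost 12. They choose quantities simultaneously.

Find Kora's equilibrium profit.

Mine Kora's profit: π = x_{Kora}(46 − 2x_{Kora} − x_{Pike}) − 12x_{Kora}.
∂π/∂x_{Kora} = 34 − 4x_{Kora} − x_{Pike} = 0 ⇒ x_{Kora} = 8.5 − 0.25x_{Pike}.
The game is symmetric, so in equilibrium x_{Pike} = x_{Kora}: the reaction function gives 1.25x_{Kora} = 8.5, hence x_{Kora} = 6.8.
P_{Kora} = 46 − 2·6.8 − 6.8 = 25.6.
Profit = (25.6 − 12)·6.8 = 92.48.

92.48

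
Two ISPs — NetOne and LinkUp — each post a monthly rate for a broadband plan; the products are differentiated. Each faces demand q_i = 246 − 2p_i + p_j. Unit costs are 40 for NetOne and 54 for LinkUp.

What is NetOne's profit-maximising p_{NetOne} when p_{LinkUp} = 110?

109

NetOne's profit: π = (p_{NetOne} − 40)(246 − 2p_{NetOne} + p_{LinkUp}).
∂π/∂p_{NetOne} = 326 − 4p_{NetOne} + p_{LinkUp} = 0 ⇒ p_{NetOne} = 81.5 + 0.25p_{LinkUp}.
At p_{LinkUp} = 110: p_{NetOne} = 81.5 + 0.25·110 = 109.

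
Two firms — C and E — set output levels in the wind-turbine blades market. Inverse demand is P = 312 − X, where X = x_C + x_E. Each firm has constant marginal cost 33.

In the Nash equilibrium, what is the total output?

Firm C's profit: π = x_C(312 − (x_C + x_E)) − 33x_C.
∂π/∂x_C = 279 − 2x_C − x_E = 0, so x_C = 139.5 − 0.5x_E.
Setting x_C = x_E in the reaction function: x_C = 139.5 − 0.5x_C, so x_C = 139.5 / 1.5 = 93.
Total output: 93 + 93 = 186.

186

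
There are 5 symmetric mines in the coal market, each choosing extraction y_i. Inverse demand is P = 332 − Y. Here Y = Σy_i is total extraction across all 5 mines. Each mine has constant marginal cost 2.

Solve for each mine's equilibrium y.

55

A representative mine's profit is π_i = y_i(332 − Y) − 2y_i, with Y = y_i + Σ_{j≠i} y_j.
First-order condition: 330 − 2y_i − Σ_{j≠i} y_j = 0.
In a symmetric equilibrium every mine chooses the same y, so Σ_{j≠i} y_j = 4y. The condition becomes 330 − 6y = 0, giving y = 330/6 = 55.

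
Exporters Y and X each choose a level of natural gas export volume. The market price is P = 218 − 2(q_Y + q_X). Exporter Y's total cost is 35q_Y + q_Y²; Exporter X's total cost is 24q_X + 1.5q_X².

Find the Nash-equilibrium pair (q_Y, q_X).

Exporter Y's profit: π = q_Y(218 − 2(q_Y + q_X)) − 35q_Y − q_Y².
∂π/∂q_Y = 183 − 6q_Y − 2q_X = 0, so q_Y = 30.5 − (1/3)q_X.
For X: ∂π/∂q_X = 194 − 7q_X − 2q_Y = 0 ⇒ q_X = 194/7 − (2/7)q_Y.
Solving the two reaction functions simultaneously: (1 − (−1/3)(−2/7))q_Y = 30.5 − (1/3)·(194/7), so (19/21)q_Y = 893/42 and q_Y = 23.5.
Then q_X = 194/7 − (2/7)·23.5 = 21.

23.5, 21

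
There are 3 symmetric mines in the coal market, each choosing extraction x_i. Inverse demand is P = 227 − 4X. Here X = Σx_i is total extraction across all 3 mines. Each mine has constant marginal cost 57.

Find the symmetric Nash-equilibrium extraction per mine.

10.625

A representative mine's profit is π_i = x_i(227 − 4X) − 57x_i, with X = x_i + Σ_{j≠i} x_j.
First-order condition: 170 − 8x_i − 4Σ_{j≠i} x_j = 0.
Imposing symmetry (x_j = x for all j) turns Σ_{j≠i} x_j into 2x, so 170 = 16x and x = 10.625.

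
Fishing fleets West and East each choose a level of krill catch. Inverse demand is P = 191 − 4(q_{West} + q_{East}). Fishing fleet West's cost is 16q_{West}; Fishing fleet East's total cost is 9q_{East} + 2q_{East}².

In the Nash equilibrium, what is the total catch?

26.6

Fishing fleet West's profit: π = q_{West}(191 − 4(q_{West} + q_{East})) − 16q_{West}.
∂π/∂q_{West} = 175 − 8q_{West} − 4q_{East} = 0, so q_{West} = 21.875 − 0.5q_{East}.
For East: ∂π/∂q_{East} = 182 − 12q_{East} − 4q_{West} = 0 ⇒ q_{East} = 91/6 − (1/3)q_{West}.
Plugging q_{East} into West's best response: q_{West} = 21.875 − 0.5(91/6 − (1/3)q_{West}) ⇒ (5/6)q_{West} = 343/24, so q_{West} = 17.15.
Then q_{East} = 91/6 − (1/3)·17.15 = 9.45.
Total catch: 17.15 + 9.45 = 26.6.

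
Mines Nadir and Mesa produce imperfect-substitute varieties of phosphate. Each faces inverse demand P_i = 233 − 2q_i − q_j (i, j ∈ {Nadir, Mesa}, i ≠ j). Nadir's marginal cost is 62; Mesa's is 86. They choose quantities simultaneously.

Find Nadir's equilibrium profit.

2563.28

Mine Nadir's profit: π = q_{Nadir}(233 − 2q_{Nadir} − q_{Mesa}) − 62q_{Nadir}.
∂π/∂q_{Nadir} = 171 − 4q_{Nadir} − q_{Mesa} = 0 ⇒ q_{Nadir} = 42.75 − 0.25q_{Mesa}.
Similarly q_{Mesa} = 36.75 − 0.25q_{Nadir}.
Solving the two reaction functions simultaneously: (1 − (−0.25)(−0.25))q_{Nadir} = 42.75 − 0.25·36.75, so 0.9375q_{Nadir} = 33.5625 and q_{Nadir} = 35.8.
Then q_{Mesa} = 36.75 − 0.25·35.8 = 27.8.
P_{Nadir} = 233 − 2·35.8 − 27.8 = 133.6.
Profit = (133.6 − 62)·35.8 = 2563.28.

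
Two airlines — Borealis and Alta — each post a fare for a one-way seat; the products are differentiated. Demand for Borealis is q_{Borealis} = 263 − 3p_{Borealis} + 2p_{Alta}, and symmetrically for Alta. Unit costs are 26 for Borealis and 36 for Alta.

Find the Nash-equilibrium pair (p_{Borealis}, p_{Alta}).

Borealis's profit: π = (p_{Borealis} − 26)(263 − 3p_{Borealis} + 2p_{Alta}).
∂π/∂p_{Borealis} = 341 − 6p_{Borealis} + 2p_{Alta} = 0 ⇒ p_{Borealis} = 341/6 + (1/3)p_{Alta}.
Similarly p_{Alta} = 371/6 + (1/3)p_{Borealis}.
Substituting the second reaction function into the first: p_{Borealis} = 341/6 + (1/3)(371/6 + (1/3)p_{Borealis}), which gives (8/9)p_{Borealis} = 697/9 ⇒ p_{Borealis} = 87.125.
Then p_{Alta} = 371/6 + (1/3)·87.125 = 90.875.

87.125, 90.875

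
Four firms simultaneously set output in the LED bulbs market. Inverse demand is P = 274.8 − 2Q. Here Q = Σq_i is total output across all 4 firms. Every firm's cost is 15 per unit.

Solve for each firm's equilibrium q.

25.98

A representative firm's profit is π_i = q_i(274.8 − 2Q) − 15q_i, with Q = q_i + Σ_{j≠i} q_j.
First-order condition: 259.8 − 4q_i − 2Σ_{j≠i} q_j = 0.
In a symmetric equilibrium every firm chooses the same q, so Σ_{j≠i} q_j = 3q. The condition becomes 259.8 − 10q = 0, giving q = 259.8/10 = 25.98.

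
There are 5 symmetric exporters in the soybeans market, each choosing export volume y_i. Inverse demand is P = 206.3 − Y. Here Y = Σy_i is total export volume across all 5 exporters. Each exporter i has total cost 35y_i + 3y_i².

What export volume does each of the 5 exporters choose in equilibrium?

14.275

A representative exporter's profit is π_i = y_i(206.3 − Y) − 35y_i − 3y_i², with Y = y_i + Σ_{j≠i} y_j.
First-order condition: 171.3 − 8y_i − Σ_{j≠i} y_j = 0.
With identical exporters, set every y_j = y: then 171.3 − 8y − 4y = 0, i.e. y = 171.3/12 = 14.275.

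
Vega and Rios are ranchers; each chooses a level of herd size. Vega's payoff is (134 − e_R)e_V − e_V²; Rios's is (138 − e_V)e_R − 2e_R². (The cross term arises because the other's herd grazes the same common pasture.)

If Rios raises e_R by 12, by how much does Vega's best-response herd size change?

Expanding Vega's payoff: 134e_V − e_Re_V − e_V².
∂π/∂e_V = 134 − e_R − 2e_V = 0, so e_V = 67 − 0.5e_R.
The reaction-function slope is −0.5, so a 12-unit rise in e_R moves e_V by −0.5 × 12 = −6. Vega's best response falls — the actions are strategic substitutes.

-6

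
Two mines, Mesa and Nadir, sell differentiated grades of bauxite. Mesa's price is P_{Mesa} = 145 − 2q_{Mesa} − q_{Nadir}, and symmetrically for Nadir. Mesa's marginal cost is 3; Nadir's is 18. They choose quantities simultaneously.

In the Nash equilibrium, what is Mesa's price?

61.8

Mine Mesa's profit: π = q_{Mesa}(145 − 2q_{Mesa} − q_{Nadir}) − 3q_{Mesa}.
∂π/∂q_{Mesa} = 142 − 4q_{Mesa} − q_{Nadir} = 0 ⇒ q_{Mesa} = 35.5 − 0.25q_{Nadir}.
Similarly q_{Nadir} = 31.75 − 0.25q_{Mesa}.
Plugging q_{Nadir} into Mesa's best response: q_{Mesa} = 35.5 − 0.25(31.75 − 0.25q_{Mesa}) ⇒ 0.9375q_{Mesa} = 27.5625, so q_{Mesa} = 29.4.
Then q_{Nadir} = 31.75 − 0.25·29.4 = 24.4.
P_{Mesa} = 145 − 2·29.4 − 24.4 = 61.8.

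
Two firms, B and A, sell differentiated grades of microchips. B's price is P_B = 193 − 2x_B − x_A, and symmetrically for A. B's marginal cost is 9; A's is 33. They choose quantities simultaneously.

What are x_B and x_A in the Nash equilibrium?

Firm B's profit: π = x_B(193 − 2x_B − x_A) − 9x_B.
∂π/∂x_B = 184 − 4x_B − x_A = 0 ⇒ x_B = 46 − 0.25x_A.
Similarly x_A = 40 − 0.25x_B.
Solving the two reaction functions simultaneously: (1 − (−0.25)(−0.25))x_B = 46 − 0.25·40, so 0.9375x_B = 36 and x_B = 38.4.
Then x_A = 40 − 0.25·38.4 = 30.4.

38.4, 30.4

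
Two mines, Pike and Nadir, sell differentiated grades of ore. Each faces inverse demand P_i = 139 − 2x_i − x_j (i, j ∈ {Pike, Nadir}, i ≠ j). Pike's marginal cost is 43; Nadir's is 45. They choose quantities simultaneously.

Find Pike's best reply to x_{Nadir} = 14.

Mine Pike's profit: π = x_{Pike}(139 − 2x_{Pike} − x_{Nadir}) − 43x_{Pike}.
∂π/∂x_{Pike} = 96 − 4x_{Pike} − x_{Nadir} = 0 ⇒ x_{Pike} = 24 − 0.25x_{Nadir}.
At x_{Nadir} = 14: x_{Pike} = 24 − 0.25·14 = 20.5.

20.5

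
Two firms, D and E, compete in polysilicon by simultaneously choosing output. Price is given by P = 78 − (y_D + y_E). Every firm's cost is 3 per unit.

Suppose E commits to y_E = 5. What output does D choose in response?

35

Firm D's profit: π = y_D(78 − (y_D + y_E)) − 3y_D.
∂π/∂y_D = 75 − 2y_D − y_E = 0, so y_D = 37.5 − 0.5y_E.
At y_E = 5: y_D = 37.5 − 0.5·5 = 35.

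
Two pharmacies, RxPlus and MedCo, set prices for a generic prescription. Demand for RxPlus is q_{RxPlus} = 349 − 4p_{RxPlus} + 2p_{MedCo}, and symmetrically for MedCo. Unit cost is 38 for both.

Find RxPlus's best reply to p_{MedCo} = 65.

78.875

RxPlus's profit: π = (p_{RxPlus} − 38)(349 − 4p_{RxPlus} + 2p_{MedCo}).
∂π/∂p_{RxPlus} = 501 − 8p_{RxPlus} + 2p_{MedCo} = 0 ⇒ p_{RxPlus} = 62.625 + 0.25p_{MedCo}.
At p_{MedCo} = 65: p_{RxPlus} = 62.625 + 0.25·65 = 78.875.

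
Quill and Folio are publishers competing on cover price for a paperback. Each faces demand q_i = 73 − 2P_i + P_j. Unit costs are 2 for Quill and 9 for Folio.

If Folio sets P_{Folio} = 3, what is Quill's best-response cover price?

20

Quill's profit: π = (P_{Quill} − 2)(73 − 2P_{Quill} + P_{Folio}).
∂π/∂P_{Quill} = 77 − 4P_{Quill} + P_{Folio} = 0 ⇒ P_{Quill} = 19.25 + 0.25P_{Folio}.
At P_{Folio} = 3: P_{Quill} = 19.25 + 0.25·3 = 20.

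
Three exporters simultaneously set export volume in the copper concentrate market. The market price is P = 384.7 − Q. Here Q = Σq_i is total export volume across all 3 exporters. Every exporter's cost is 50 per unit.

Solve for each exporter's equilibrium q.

A representative exporter's profit is π_i = q_i(384.7 − Q) − 50q_i, with Q = q_i + Σ_{j≠i} q_j.
First-order condition: 334.7 − 2q_i − Σ_{j≠i} q_j = 0.
In a symmetric equilibrium every exporter chooses the same q, so Σ_{j≠i} q_j = 2q. The condition becomes 334.7 − 4q = 0, giving q = 334.7/4 = 83.675.

83.675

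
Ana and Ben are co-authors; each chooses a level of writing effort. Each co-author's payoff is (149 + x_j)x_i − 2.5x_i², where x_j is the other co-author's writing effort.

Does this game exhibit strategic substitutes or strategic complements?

strategic complements

Ana's payoff is (149 + x_B)x_A − 2.5x_A².
∂π/∂x_A = 149 + x_B − 5x_A = 0, so x_A = 29.8 + 0.2x_B.
The best-response slope dx_A/dx_B = 0.2 > 0: the reaction function is upward-sloping, so the choices are strategic complements.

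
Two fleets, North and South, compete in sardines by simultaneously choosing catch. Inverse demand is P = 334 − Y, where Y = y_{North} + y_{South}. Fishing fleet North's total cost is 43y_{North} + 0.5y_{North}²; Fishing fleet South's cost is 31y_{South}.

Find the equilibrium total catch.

179.4

Fishing fleet North's profit: π = y_{North}(334 − (y_{North} + y_{South})) − 43y_{North} − 0.5y_{North}².
∂π/∂y_{North} = 291 − 3y_{North} − y_{South} = 0, so y_{North} = 97 − (1/3)y_{South}.
For South: ∂π/∂y_{South} = 303 − 2y_{South} − y_{North} = 0 ⇒ y_{South} = 151.5 − 0.5y_{North}.
Solving the two reaction functions simultaneously: (1 − (−1/3)(−0.5))y_{North} = 97 − (1/3)·151.5, so (5/6)y_{North} = 46.5 and y_{North} = 55.8.
Then y_{South} = 151.5 − 0.5·55.8 = 123.6.
Total catch: 55.8 + 123.6 = 179.4.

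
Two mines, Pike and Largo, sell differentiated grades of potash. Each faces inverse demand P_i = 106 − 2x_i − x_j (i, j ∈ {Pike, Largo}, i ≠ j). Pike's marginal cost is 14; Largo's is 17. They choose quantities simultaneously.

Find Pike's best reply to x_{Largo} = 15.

Mine Pike's profit: π = x_{Pike}(106 − 2x_{Pike} − x_{Largo}) − 14x_{Pike}.
∂π/∂x_{Pike} = 92 − 4x_{Pike} − x_{Largo} = 0 ⇒ x_{Pike} = 23 − 0.25x_{Largo}.
At x_{Largo} = 15: x_{Pike} = 23 − 0.25·15 = 19.25.

19.25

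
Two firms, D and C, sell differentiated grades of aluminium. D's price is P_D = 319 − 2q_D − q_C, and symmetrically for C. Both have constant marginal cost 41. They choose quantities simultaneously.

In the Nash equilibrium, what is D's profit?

Firm D's profit: π = q_D(319 − 2q_D − q_C) − 41q_D.
∂π/∂q_D = 278 − 4q_D − q_C = 0 ⇒ q_D = 69.5 − 0.25q_C.
The game is symmetric, so in equilibrium q_C = q_D: the reaction function gives 1.25q_D = 69.5, hence q_D = 55.6.
P_D = 319 − 2·55.6 − 55.6 = 152.2.
Profit = (152.2 − 41)·55.6 = 6182.72.

6182.72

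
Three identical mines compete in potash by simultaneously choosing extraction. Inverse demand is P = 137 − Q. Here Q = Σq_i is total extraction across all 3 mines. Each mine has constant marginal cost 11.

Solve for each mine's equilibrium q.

A representative mine's profit is π_i = q_i(137 − Q) − 11q_i, with Q = q_i + Σ_{j≠i} q_j.
First-order condition: 126 − 2q_i − Σ_{j≠i} q_j = 0.
In a symmetric equilibrium every mine chooses the same q, so Σ_{j≠i} q_j = 2q. The condition becomes 126 − 4q = 0, giving q = 126/4 = 31.5.

31.5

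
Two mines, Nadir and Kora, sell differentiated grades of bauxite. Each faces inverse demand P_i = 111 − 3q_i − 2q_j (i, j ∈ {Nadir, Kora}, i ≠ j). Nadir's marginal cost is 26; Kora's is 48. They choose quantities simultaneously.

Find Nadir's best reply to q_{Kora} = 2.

13.5

Mine Nadir's profit: π = q_{Nadir}(111 − 3q_{Nadir} − 2q_{Kora}) − 26q_{Nadir}.
∂π/∂q_{Nadir} = 85 − 6q_{Nadir} − 2q_{Kora} = 0 ⇒ q_{Nadir} = 85/6 − (1/3)q_{Kora}.
At q_{Kora} = 2: q_{Nadir} = 85/6 − (1/3)·2 = 13.5.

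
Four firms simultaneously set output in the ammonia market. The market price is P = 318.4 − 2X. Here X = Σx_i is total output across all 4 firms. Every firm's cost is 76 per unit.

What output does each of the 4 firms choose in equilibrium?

24.24

A representative firm's profit is π_i = x_i(318.4 − 2X) − 76x_i, with X = x_i + Σ_{j≠i} x_j.
First-order condition: 242.4 − 4x_i − 2Σ_{j≠i} x_j = 0.
In a symmetric equilibrium every firm chooses the same x, so Σ_{j≠i} x_j = 3x. The condition becomes 242.4 − 10x = 0, giving x = 242.4/10 = 24.24.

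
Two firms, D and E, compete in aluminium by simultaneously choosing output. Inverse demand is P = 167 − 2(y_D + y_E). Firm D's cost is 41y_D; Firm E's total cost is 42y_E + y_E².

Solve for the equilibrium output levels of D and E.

25.3, 12.4

Firm D's profit: π = y_D(167 − 2(y_D + y_E)) − 41y_D.
∂π/∂y_D = 126 − 4y_D − 2y_E = 0, so y_D = 31.5 − 0.5y_E.
For E: ∂π/∂y_E = 125 − 6y_E − 2y_D = 0 ⇒ y_E = 125/6 − (1/3)y_D.
Substituting the second reaction function into the first: y_D = 31.5 − 0.5(125/6 − (1/3)y_D), which gives (5/6)y_D = 253/12 ⇒ y_D = 25.3.
Then y_E = 125/6 − (1/3)·25.3 = 12.4.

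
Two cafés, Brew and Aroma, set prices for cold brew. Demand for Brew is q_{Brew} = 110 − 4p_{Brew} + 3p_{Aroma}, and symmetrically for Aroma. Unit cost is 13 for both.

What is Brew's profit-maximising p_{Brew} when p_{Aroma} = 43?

Brew's profit: π = (p_{Brew} − 13)(110 − 4p_{Brew} + 3p_{Aroma}).
∂π/∂p_{Brew} = 162 − 8p_{Brew} + 3p_{Aroma} = 0 ⇒ p_{Brew} = 20.25 + 0.375p_{Aroma}.
At p_{Aroma} = 43: p_{Brew} = 20.25 + 0.375·43 = 36.375.

36.375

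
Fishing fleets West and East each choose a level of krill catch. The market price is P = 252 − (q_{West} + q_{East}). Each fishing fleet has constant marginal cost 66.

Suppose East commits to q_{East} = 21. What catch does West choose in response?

82.5

Fishing fleet West's profit: π = q_{West}(252 − (q_{West} + q_{East})) − 66q_{West}.
∂π/∂q_{West} = 186 − 2q_{West} − q_{East} = 0, so q_{West} = 93 − 0.5q_{East}.
At q_{East} = 21: q_{West} = 93 − 0.5·21 = 82.5.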